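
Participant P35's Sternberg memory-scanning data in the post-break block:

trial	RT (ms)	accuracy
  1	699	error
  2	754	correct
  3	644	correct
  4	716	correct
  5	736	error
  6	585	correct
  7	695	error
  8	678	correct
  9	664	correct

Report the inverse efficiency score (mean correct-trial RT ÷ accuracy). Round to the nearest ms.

1010 ms

Correct trials (n=6): 754, 644, 716, 585, 678, 664
Mean correct RT = 4041/6 = 673.5000 ms
Proportion correct = 6/9
IES = 673.5000 / (6/9) = 1010.250 ms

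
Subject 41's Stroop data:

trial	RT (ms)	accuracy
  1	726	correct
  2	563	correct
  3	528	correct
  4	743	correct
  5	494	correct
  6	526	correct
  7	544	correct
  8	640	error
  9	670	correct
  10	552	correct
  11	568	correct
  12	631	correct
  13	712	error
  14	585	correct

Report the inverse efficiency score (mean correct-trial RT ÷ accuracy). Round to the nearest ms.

693 ms

Correct trials (n=12): 726, 563, 528, 743, 494, 526, 544, 670, 552, 568, 631, 585
Mean correct RT = 7130/12 = 594.1667 ms
Proportion correct = 12/14
IES = 594.1667 / (12/14) = 693.194 ms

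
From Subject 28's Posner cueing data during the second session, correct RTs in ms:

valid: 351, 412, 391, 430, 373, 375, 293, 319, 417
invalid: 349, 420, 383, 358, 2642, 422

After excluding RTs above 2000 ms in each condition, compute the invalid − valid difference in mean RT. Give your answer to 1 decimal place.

invalid: exclude 2642
M(valid) = 3361/9 = 373.444
M(invalid) = 1932/5 = 386.400
Difference = 386.400 − 373.444 = 12.956 ms

13.0 ms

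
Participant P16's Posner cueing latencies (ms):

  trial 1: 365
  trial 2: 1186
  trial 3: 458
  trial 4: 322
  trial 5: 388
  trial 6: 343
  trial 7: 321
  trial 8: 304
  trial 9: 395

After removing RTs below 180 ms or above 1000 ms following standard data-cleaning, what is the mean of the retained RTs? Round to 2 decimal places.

362.00 ms

Excluded: 1186
Retained (n=8): Σ = 2896
Mean = 2896/8 = 362.0000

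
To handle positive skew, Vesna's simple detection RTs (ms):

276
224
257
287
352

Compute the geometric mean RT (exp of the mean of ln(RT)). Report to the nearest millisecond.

276 ms

ln(RT): 5.6204, 5.4116, 5.5491, 5.6595, 5.8636
Mean ln(RT) = 28.1042/5 = 5.62085
Geometric mean = exp(5.62085) = 276.12 ms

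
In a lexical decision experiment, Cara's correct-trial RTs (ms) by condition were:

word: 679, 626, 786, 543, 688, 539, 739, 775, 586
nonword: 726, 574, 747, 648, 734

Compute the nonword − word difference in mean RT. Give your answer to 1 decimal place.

23.5 ms

M(word) = 5961/9 = 662.333
M(nonword) = 3429/5 = 685.800
Difference = 685.800 − 662.333 = 23.467 ms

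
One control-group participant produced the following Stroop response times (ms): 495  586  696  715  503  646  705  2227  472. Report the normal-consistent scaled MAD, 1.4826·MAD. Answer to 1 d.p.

Sorted: 472, 495, 503, 586, 646, 696, 705, 715, 2227 → median = 646
|x − 646| sorted: 0, 50, 59, 60, 69, 143, 151, 174, 1581 → MAD = 69
Robust SD ≈ 1.4826 × 69 = 102.299

102.3 ms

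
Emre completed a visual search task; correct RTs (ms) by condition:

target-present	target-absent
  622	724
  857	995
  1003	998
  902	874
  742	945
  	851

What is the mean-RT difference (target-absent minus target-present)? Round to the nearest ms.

73 ms

M(target-present) = 4126/5 = 825.200
M(target-absent) = 5387/6 = 897.833
Difference = 897.833 − 825.200 = 72.633 ms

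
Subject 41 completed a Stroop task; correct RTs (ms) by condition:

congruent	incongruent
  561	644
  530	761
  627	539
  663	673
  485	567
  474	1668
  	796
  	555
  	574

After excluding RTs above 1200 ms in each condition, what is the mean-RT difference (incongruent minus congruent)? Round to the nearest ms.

incongruent: exclude 1668
M(congruent) = 3340/6 = 556.667
M(incongruent) = 5109/8 = 638.625
Difference = 638.625 − 556.667 = 81.958 ms

82 ms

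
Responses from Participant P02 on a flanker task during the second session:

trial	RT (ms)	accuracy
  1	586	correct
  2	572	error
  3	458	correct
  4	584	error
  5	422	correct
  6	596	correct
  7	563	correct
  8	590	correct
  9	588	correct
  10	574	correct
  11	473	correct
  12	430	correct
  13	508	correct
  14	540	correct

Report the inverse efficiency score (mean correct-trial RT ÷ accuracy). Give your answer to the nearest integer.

Correct trials (n=12): 586, 458, 422, 596, 563, 590, 588, 574, 473, 430, 508, 540
Mean correct RT = 6328/12 = 527.3333 ms
Proportion correct = 12/14
IES = 527.3333 / (12/14) = 615.222 ms

615 ms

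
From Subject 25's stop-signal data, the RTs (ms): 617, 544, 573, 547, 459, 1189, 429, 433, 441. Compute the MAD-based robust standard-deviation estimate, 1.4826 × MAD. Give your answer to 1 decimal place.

Sorted: 429, 433, 441, 459, 544, 547, 573, 617, 1189 → median = 544
|x − 544| sorted: 0, 3, 29, 73, 85, 103, 111, 115, 645 → MAD = 85
Robust SD ≈ 1.4826 × 85 = 126.021

126.0 ms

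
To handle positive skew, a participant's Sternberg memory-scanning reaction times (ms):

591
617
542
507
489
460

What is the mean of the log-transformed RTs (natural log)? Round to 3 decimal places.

6.276

ln(RT): 6.3818, 6.4249, 6.2953, 6.2285, 6.1924, 6.1312
Σ ln(RT) = 37.6541
Mean = 37.6541/6 = 6.27568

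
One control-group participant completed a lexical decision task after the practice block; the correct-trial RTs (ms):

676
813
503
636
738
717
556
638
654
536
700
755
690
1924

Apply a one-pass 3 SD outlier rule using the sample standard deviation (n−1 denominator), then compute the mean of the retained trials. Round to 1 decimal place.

n = 14, ΣRT = 10536, M = 752.571
Σ(x−M)² = 1574183.43; s = √(1574183.43/13) = 347.981
Cutoffs: 752.571 ± 3·347.981 → [-291.4, 1796.5]
Outside: 1924 → excluded.
Retained (n=13): Σ = 8612, mean = 8612/13 = 662.462

662.5 ms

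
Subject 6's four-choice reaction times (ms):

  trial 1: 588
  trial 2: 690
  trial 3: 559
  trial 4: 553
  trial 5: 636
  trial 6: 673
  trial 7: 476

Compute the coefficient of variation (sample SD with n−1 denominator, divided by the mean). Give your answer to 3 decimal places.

0.126

n = 7, Σ = 4175, M = 596.4286
Σ(x−M)² = 34045.714; s = √(34045.714/6) = 75.3279
CV = 75.3279 / 596.4286 = 0.12630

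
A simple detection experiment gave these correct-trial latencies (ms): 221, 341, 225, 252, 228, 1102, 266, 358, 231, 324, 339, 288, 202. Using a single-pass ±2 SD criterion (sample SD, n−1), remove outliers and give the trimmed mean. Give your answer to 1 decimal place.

n = 13, ΣRT = 4377, M = 336.692
Σ(x−M)² = 667862.77; s = √(667862.77/12) = 235.914
Cutoffs: 336.692 ± 2·235.914 → [-135.1, 808.5]
Outside: 1102 → excluded.
Retained (n=12): Σ = 3275, mean = 3275/12 = 272.917

272.9 ms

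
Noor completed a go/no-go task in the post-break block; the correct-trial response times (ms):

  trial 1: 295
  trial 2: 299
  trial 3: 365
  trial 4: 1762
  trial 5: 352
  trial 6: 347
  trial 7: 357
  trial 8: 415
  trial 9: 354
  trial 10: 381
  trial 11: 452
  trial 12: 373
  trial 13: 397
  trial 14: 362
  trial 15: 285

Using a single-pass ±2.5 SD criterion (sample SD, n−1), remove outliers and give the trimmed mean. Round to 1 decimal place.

359.6 ms

n = 15, ΣRT = 6796, M = 453.067
Σ(x−M)² = 1863028.93; s = √(1863028.93/14) = 364.792
Cutoffs: 453.067 ± 2.5·364.792 → [-458.9, 1365.0]
Outside: 1762 → excluded.
Retained (n=14): Σ = 5034, mean = 5034/14 = 359.571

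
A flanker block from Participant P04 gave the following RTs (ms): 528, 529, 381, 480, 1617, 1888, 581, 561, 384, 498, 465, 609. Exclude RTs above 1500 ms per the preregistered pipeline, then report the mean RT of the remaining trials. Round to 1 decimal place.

501.6 ms

Excluded: 1617, 1888
Retained (n=10): Σ = 5016
Mean = 5016/10 = 501.6000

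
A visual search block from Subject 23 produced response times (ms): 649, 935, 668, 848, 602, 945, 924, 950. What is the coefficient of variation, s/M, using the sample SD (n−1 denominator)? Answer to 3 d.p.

n = 8, Σ = 6521, M = 815.1250
Σ(x−M)² = 157028.875; s = √(157028.875/7) = 149.7755
CV = 149.7755 / 815.1250 = 0.18375

0.184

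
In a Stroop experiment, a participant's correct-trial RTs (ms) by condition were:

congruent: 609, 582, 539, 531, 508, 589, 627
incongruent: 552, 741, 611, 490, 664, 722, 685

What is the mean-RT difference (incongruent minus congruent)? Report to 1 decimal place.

68.6 ms

M(congruent) = 3985/7 = 569.286
M(incongruent) = 4465/7 = 637.857
Difference = 637.857 − 569.286 = 68.571 ms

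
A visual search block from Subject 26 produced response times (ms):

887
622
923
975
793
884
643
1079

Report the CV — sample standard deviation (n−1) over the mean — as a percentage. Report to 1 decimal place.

n = 8, Σ = 6806, M = 850.7500
Σ(x−M)² = 173997.500; s = √(173997.500/7) = 157.6603
CV = 157.6603 / 850.7500 = 0.18532 = 18.532%

18.5%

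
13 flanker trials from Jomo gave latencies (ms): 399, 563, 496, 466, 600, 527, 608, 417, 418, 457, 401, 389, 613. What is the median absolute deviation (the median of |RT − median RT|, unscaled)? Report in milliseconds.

Sorted: 389, 399, 401, 417, 418, 457, 466, 496, 527, 563, 600, 608, 613 → median = 466
|x − 466|: 67, 97, 30, 0, 134, 61, 142, 49, 48, 9, 65, 77, 147
Sorted deviations: 0, 9, 30, 48, 49, 61, 65, 67, 77, 97, 134, 142, 147 → MAD = 65

65 ms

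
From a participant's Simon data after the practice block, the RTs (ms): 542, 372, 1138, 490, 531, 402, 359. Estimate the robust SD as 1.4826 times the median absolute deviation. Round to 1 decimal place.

Sorted: 359, 372, 402, 490, 531, 542, 1138 → median = 490
|x − 490| sorted: 0, 41, 52, 88, 118, 131, 648 → MAD = 88
Robust SD ≈ 1.4826 × 88 = 130.469

130.5 ms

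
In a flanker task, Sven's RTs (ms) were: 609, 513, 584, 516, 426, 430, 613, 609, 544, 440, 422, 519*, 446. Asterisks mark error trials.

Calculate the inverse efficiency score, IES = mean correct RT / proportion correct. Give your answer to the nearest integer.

555 ms

Correct trials (n=12): 609, 513, 584, 516, 426, 430, 613, 609, 544, 440, 422, 446
Mean correct RT = 6152/12 = 512.6667 ms
Proportion correct = 12/13
IES = 512.6667 / (12/13) = 555.389 ms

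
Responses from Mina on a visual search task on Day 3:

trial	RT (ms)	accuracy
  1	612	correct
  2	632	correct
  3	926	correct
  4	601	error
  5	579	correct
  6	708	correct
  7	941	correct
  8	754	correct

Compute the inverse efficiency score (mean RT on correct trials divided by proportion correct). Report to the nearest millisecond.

841 ms

Correct trials (n=7): 612, 632, 926, 579, 708, 941, 754
Mean correct RT = 5152/7 = 736.0000 ms
Proportion correct = 7/8
IES = 736.0000 / (7/8) = 841.143 ms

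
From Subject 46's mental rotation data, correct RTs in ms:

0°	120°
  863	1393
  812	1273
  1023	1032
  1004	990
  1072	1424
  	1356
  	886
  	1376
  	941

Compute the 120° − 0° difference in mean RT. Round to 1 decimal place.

230.9 ms

M(0°) = 4774/5 = 954.800
M(120°) = 10671/9 = 1185.667
Difference = 1185.667 − 954.800 = 230.867 ms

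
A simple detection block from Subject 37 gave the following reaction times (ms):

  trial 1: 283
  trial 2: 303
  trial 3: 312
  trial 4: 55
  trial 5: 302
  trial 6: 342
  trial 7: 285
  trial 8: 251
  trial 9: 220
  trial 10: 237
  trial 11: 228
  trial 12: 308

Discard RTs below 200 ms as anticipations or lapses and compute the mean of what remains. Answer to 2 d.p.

Excluded: 55
Retained (n=11): Σ = 3071
Mean = 3071/11 = 279.1818

279.18 ms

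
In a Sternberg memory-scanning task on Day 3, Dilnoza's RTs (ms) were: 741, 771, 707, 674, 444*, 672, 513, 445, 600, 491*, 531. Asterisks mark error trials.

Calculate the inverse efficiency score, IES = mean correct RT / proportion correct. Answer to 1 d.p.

Correct trials (n=9): 741, 771, 707, 674, 672, 513, 445, 600, 531
Mean correct RT = 5654/9 = 628.2222 ms
Proportion correct = 9/11
IES = 628.2222 / (9/11) = 767.827 ms

767.8 ms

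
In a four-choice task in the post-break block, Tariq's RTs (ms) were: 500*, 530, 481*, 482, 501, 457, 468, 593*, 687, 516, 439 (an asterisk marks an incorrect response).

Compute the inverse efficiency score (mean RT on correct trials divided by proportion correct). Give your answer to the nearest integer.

701 ms

Correct trials (n=8): 530, 482, 501, 457, 468, 687, 516, 439
Mean correct RT = 4080/8 = 510.0000 ms
Proportion correct = 8/11
IES = 510.0000 / (8/11) = 701.250 ms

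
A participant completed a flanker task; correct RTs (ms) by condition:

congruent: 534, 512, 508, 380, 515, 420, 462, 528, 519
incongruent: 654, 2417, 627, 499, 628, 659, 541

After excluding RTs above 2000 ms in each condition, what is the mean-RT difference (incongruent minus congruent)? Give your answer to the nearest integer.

incongruent: exclude 2417
M(congruent) = 4378/9 = 486.444
M(incongruent) = 3608/6 = 601.333
Difference = 601.333 − 486.444 = 114.889 ms

115 ms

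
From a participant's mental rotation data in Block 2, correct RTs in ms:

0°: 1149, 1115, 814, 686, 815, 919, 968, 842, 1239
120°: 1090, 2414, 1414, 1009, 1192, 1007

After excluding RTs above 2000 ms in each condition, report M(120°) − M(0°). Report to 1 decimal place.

192.7 ms

120°: exclude 2414
M(0°) = 8547/9 = 949.667
M(120°) = 5712/5 = 1142.400
Difference = 1142.400 − 949.667 = 192.733 ms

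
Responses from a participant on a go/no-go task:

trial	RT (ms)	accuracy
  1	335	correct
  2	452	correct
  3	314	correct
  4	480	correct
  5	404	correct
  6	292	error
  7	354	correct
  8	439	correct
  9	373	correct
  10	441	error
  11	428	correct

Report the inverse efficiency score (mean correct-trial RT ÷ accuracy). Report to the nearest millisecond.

Correct trials (n=9): 335, 452, 314, 480, 404, 354, 439, 373, 428
Mean correct RT = 3579/9 = 397.6667 ms
Proportion correct = 9/11
IES = 397.6667 / (9/11) = 486.037 ms

486 ms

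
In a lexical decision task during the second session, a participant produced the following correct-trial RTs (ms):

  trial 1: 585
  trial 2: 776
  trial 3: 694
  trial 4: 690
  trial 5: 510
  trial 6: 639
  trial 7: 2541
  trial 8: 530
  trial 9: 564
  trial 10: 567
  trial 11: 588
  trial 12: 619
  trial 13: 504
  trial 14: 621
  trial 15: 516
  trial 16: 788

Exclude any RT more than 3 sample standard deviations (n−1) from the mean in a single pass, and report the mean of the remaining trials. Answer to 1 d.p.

n = 16, ΣRT = 11732, M = 733.250
Σ(x−M)² = 3600997.00; s = √(3600997.00/15) = 489.966
Cutoffs: 733.250 ± 3·489.966 → [-736.6, 2203.1]
Outside: 2541 → excluded.
Retained (n=15): Σ = 9191, mean = 9191/15 = 612.733

612.7 ms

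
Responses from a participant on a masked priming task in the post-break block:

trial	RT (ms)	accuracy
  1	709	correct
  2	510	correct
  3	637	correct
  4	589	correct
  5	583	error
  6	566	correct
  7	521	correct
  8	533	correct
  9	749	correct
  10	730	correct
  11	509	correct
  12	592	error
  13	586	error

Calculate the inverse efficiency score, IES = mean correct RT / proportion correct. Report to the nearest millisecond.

Correct trials (n=10): 709, 510, 637, 589, 566, 521, 533, 749, 730, 509
Mean correct RT = 6053/10 = 605.3000 ms
Proportion correct = 10/13
IES = 605.3000 / (10/13) = 786.890 ms

787 ms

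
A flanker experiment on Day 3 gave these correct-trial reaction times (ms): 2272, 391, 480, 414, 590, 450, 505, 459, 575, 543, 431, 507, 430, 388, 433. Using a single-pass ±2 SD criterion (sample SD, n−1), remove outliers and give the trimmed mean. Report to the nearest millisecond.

471 ms

n = 15, ΣRT = 8868, M = 591.200
Σ(x−M)² = 3081422.40; s = √(3081422.40/14) = 469.150
Cutoffs: 591.200 ± 2·469.150 → [-347.1, 1529.5]
Outside: 2272 → excluded.
Retained (n=14): Σ = 6596, mean = 6596/14 = 471.143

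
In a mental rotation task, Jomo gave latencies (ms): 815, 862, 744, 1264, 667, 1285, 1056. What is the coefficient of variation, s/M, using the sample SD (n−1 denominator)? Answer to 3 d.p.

0.260

n = 7, Σ = 6693, M = 956.1429
Σ(x−M)² = 370286.857; s = √(370286.857/6) = 248.4240
CV = 248.4240 / 956.1429 = 0.25982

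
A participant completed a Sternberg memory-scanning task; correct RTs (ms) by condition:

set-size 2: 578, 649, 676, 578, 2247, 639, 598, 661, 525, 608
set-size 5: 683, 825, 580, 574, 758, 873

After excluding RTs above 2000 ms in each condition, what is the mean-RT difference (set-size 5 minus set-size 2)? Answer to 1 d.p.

set-size 2: exclude 2247
M(set-size 2) = 5512/9 = 612.444
M(set-size 5) = 4293/6 = 715.500
Difference = 715.500 − 612.444 = 103.056 ms

103.1 ms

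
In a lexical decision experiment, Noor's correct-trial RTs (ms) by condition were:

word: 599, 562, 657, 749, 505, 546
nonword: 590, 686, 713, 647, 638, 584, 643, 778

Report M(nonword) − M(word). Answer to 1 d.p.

56.9 ms

M(word) = 3618/6 = 603.000
M(nonword) = 5279/8 = 659.875
Difference = 659.875 − 603.000 = 56.875 ms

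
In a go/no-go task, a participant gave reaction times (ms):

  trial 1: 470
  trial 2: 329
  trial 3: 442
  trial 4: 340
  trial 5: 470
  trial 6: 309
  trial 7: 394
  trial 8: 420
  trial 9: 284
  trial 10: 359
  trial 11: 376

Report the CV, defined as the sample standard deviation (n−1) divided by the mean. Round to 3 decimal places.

n = 11, Σ = 4193, M = 381.1818
Σ(x−M)² = 40739.636; s = √(40739.636/10) = 63.8276
CV = 63.8276 / 381.1818 = 0.16745

0.167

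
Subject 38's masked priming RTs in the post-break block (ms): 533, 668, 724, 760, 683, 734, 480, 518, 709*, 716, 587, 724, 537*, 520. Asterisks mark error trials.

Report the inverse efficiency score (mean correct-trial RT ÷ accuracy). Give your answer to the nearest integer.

743 ms

Correct trials (n=12): 533, 668, 724, 760, 683, 734, 480, 518, 716, 587, 724, 520
Mean correct RT = 7647/12 = 637.2500 ms
Proportion correct = 12/14
IES = 637.2500 / (12/14) = 743.458 ms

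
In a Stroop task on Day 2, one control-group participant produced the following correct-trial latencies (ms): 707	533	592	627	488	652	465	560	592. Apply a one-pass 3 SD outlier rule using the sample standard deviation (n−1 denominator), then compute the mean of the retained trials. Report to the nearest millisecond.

580 ms

n = 9, ΣRT = 5216, M = 579.556
Σ(x−M)² = 48106.22; s = √(48106.22/8) = 77.545
Cutoffs: 579.556 ± 3·77.545 → [346.9, 812.2]
No RTs fall outside the cutoffs; all 9 retained. Mean = 5216/9 = 579.556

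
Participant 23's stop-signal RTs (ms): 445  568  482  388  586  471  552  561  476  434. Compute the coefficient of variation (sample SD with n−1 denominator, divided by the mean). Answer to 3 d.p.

n = 10, Σ = 4963, M = 496.3000
Σ(x−M)² = 39974.100; s = √(39974.100/9) = 66.6451
CV = 66.6451 / 496.3000 = 0.13428

0.134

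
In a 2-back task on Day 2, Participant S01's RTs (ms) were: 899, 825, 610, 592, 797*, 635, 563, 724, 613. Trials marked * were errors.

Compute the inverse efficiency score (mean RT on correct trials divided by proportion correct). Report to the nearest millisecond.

768 ms

Correct trials (n=8): 899, 825, 610, 592, 635, 563, 724, 613
Mean correct RT = 5461/8 = 682.6250 ms
Proportion correct = 8/9
IES = 682.6250 / (8/9) = 767.953 ms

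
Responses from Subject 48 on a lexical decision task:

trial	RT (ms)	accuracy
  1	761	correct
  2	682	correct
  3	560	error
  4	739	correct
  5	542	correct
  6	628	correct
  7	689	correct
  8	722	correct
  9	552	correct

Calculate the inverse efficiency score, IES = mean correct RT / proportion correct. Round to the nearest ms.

Correct trials (n=8): 761, 682, 739, 542, 628, 689, 722, 552
Mean correct RT = 5315/8 = 664.3750 ms
Proportion correct = 8/9
IES = 664.3750 / (8/9) = 747.422 ms

747 ms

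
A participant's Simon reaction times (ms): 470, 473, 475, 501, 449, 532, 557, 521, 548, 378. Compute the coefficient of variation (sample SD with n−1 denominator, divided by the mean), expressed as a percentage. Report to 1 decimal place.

10.9%

n = 10, Σ = 4904, M = 490.4000
Σ(x−M)² = 25836.400; s = √(25836.400/9) = 53.5790
CV = 53.5790 / 490.4000 = 0.10926 = 10.926%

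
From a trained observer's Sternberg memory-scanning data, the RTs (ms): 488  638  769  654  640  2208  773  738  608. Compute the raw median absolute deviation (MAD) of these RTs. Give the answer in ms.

84 ms

Sorted: 488, 608, 638, 640, 654, 738, 769, 773, 2208 → median = 654
|x − 654|: 166, 16, 115, 0, 14, 1554, 119, 84, 46
Sorted deviations: 0, 14, 16, 46, 84, 115, 119, 166, 1554 → MAD = 84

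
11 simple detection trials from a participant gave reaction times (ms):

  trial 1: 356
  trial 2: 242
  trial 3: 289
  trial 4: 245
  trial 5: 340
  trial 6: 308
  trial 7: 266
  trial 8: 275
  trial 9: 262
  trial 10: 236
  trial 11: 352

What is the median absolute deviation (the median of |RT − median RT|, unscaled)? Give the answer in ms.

Sorted: 236, 242, 245, 262, 266, 275, 289, 308, 340, 352, 356 → median = 275
|x − 275|: 81, 33, 14, 30, 65, 33, 9, 0, 13, 39, 77
Sorted deviations: 0, 9, 13, 14, 30, 33, 33, 39, 65, 77, 81 → MAD = 33

33 ms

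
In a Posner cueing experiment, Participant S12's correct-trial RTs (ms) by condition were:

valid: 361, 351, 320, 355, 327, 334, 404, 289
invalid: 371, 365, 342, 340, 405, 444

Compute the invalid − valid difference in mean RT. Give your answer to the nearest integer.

35 ms

M(valid) = 2741/8 = 342.625
M(invalid) = 2267/6 = 377.833
Difference = 377.833 − 342.625 = 35.208 ms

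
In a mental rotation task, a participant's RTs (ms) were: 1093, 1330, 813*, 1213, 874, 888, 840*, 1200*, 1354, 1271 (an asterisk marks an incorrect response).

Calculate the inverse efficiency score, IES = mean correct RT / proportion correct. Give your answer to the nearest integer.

1637 ms

Correct trials (n=7): 1093, 1330, 1213, 874, 888, 1354, 1271
Mean correct RT = 8023/7 = 1146.1429 ms
Proportion correct = 7/10
IES = 1146.1429 / (7/10) = 1637.347 ms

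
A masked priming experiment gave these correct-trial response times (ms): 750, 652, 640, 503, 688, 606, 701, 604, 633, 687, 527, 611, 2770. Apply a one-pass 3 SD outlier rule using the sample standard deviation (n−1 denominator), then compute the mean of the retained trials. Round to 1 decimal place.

633.5 ms

n = 13, ΣRT = 10372, M = 797.846
Σ(x−M)² = 4268357.69; s = √(4268357.69/12) = 596.403
Cutoffs: 797.846 ± 3·596.403 → [-991.4, 2587.1]
Outside: 2770 → excluded.
Retained (n=12): Σ = 7602, mean = 7602/12 = 633.500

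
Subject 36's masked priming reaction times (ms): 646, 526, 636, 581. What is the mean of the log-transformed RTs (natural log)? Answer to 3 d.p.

ln(RT): 6.4708, 6.2653, 6.4552, 6.3648
Σ ln(RT) = 25.5561
Mean = 25.5561/4 = 6.38901

6.389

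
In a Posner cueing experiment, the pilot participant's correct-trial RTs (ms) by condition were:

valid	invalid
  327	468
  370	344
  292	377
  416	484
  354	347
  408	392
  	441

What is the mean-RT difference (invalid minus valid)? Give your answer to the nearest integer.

M(valid) = 2167/6 = 361.167
M(invalid) = 2853/7 = 407.571
Difference = 407.571 − 361.167 = 46.405 ms

46 ms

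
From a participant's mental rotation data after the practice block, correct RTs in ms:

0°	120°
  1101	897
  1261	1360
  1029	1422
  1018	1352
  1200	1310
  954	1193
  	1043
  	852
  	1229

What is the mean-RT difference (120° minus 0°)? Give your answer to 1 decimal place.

90.4 ms

M(0°) = 6563/6 = 1093.833
M(120°) = 10658/9 = 1184.222
Difference = 1184.222 − 1093.833 = 90.389 ms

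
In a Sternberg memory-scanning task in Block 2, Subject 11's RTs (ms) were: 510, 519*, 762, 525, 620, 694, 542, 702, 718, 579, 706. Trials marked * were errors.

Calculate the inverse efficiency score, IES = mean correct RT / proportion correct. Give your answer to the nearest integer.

Correct trials (n=10): 510, 762, 525, 620, 694, 542, 702, 718, 579, 706
Mean correct RT = 6358/10 = 635.8000 ms
Proportion correct = 10/11
IES = 635.8000 / (10/11) = 699.380 ms

699 ms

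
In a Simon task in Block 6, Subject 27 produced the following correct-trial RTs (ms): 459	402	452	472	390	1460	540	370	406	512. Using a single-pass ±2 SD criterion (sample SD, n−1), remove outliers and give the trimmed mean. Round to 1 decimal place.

444.8 ms

n = 10, ΣRT = 5463, M = 546.300
Σ(x−M)² = 954116.10; s = √(954116.10/9) = 325.596
Cutoffs: 546.300 ± 2·325.596 → [-104.9, 1197.5]
Outside: 1460 → excluded.
Retained (n=9): Σ = 4003, mean = 4003/9 = 444.778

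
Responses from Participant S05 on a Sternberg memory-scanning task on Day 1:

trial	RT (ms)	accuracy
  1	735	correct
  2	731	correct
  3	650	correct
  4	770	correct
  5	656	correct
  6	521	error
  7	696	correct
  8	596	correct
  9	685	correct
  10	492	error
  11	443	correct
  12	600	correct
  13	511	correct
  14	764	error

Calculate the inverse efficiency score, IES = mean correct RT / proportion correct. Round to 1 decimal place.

Correct trials (n=11): 735, 731, 650, 770, 656, 696, 596, 685, 443, 600, 511
Mean correct RT = 7073/11 = 643.0000 ms
Proportion correct = 11/14
IES = 643.0000 / (11/14) = 818.364 ms

818.4 ms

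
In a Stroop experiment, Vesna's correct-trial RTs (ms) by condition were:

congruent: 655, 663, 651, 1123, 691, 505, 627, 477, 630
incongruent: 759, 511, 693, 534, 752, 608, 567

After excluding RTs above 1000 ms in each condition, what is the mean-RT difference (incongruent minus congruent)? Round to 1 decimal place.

19.6 ms

congruent: exclude 1123
M(congruent) = 4899/8 = 612.375
M(incongruent) = 4424/7 = 632.000
Difference = 632.000 − 612.375 = 19.625 ms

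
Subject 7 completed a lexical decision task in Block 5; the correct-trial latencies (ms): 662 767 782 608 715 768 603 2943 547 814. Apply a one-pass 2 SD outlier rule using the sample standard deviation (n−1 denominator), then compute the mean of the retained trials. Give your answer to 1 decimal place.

n = 10, ΣRT = 9209, M = 920.900
Σ(x−M)² = 4614864.90; s = √(4614864.90/9) = 716.075
Cutoffs: 920.900 ± 2·716.075 → [-511.2, 2353.0]
Outside: 2943 → excluded.
Retained (n=9): Σ = 6266, mean = 6266/9 = 696.222

696.2 ms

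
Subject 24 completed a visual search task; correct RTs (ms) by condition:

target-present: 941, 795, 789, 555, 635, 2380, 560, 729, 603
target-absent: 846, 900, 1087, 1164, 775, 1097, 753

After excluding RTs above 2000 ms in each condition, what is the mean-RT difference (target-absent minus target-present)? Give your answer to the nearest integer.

245 ms

target-present: exclude 2380
M(target-present) = 5607/8 = 700.875
M(target-absent) = 6622/7 = 946.000
Difference = 946.000 − 700.875 = 245.125 ms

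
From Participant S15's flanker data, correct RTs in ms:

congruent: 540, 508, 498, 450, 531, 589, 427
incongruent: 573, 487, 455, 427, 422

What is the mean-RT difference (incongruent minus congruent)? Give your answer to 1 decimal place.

-33.3 ms

M(congruent) = 3543/7 = 506.143
M(incongruent) = 2364/5 = 472.800
Difference = 472.800 − 506.143 = -33.343 ms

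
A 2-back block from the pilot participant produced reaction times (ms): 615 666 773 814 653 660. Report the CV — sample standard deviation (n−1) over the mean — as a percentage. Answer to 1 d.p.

11.2%

n = 6, Σ = 4181, M = 696.8333
Σ(x−M)² = 30454.833; s = √(30454.833/5) = 78.0446
CV = 78.0446 / 696.8333 = 0.11200 = 11.200%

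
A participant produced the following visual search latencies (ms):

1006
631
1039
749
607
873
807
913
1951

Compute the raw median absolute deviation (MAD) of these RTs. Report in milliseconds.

Sorted: 607, 631, 749, 807, 873, 913, 1006, 1039, 1951 → median = 873
|x − 873|: 133, 242, 166, 124, 266, 0, 66, 40, 1078
Sorted deviations: 0, 40, 66, 124, 133, 166, 242, 266, 1078 → MAD = 133

133 ms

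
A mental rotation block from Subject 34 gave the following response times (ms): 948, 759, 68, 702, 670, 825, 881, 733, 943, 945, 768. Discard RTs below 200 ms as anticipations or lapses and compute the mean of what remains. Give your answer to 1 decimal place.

Excluded: 68
Retained (n=10): Σ = 8174
Mean = 8174/10 = 817.4000

817.4 ms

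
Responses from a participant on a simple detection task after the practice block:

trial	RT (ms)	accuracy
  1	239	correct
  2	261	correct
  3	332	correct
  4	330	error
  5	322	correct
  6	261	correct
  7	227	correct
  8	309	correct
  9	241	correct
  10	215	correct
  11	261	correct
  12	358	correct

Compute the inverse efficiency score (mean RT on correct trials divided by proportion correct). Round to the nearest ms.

Correct trials (n=11): 239, 261, 332, 322, 261, 227, 309, 241, 215, 261, 358
Mean correct RT = 3026/11 = 275.0909 ms
Proportion correct = 11/12
IES = 275.0909 / (11/12) = 300.099 ms

300 ms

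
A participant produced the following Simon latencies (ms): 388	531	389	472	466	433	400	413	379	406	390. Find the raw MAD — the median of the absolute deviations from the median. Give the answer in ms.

18 ms

Sorted: 379, 388, 389, 390, 400, 406, 413, 433, 466, 472, 531 → median = 406
|x − 406|: 18, 125, 17, 66, 60, 27, 6, 7, 27, 0, 16
Sorted deviations: 0, 6, 7, 16, 17, 18, 27, 27, 60, 66, 125 → MAD = 18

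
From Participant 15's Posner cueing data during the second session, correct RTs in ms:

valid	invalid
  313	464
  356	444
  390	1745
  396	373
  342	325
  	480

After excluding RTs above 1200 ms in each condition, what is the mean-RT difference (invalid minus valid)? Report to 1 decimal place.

invalid: exclude 1745
M(valid) = 1797/5 = 359.400
M(invalid) = 2086/5 = 417.200
Difference = 417.200 − 359.400 = 57.800 ms

57.8 ms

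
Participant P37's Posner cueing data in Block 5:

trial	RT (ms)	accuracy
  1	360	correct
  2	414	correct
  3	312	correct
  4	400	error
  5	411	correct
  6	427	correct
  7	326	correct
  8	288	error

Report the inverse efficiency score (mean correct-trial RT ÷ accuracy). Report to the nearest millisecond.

Correct trials (n=6): 360, 414, 312, 411, 427, 326
Mean correct RT = 2250/6 = 375.0000 ms
Proportion correct = 6/8
IES = 375.0000 / (6/8) = 500.000 ms

500 ms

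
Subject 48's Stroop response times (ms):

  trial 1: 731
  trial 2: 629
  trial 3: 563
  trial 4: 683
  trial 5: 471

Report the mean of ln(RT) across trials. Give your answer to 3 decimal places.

6.411

ln(RT): 6.5944, 6.4441, 6.3333, 6.5265, 6.1549
Σ ln(RT) = 32.0532
Mean = 32.0532/5 = 6.41064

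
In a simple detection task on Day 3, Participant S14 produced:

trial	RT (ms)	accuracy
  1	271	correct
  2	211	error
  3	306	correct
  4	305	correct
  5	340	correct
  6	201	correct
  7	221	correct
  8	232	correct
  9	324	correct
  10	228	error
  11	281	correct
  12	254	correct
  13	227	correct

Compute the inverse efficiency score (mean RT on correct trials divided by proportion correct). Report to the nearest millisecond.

318 ms

Correct trials (n=11): 271, 306, 305, 340, 201, 221, 232, 324, 281, 254, 227
Mean correct RT = 2962/11 = 269.2727 ms
Proportion correct = 11/13
IES = 269.2727 / (11/13) = 318.231 ms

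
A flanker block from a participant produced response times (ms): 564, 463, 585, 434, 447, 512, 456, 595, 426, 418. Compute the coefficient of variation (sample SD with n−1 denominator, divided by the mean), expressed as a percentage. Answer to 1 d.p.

n = 10, Σ = 4900, M = 490.0000
Σ(x−M)² = 42160.000; s = √(42160.000/9) = 68.4430
CV = 68.4430 / 490.0000 = 0.13968 = 13.968%

14.0%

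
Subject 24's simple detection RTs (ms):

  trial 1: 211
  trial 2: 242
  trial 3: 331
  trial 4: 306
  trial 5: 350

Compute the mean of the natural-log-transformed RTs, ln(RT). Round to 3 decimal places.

ln(RT): 5.3519, 5.4889, 5.8021, 5.7236, 5.8579
Σ ln(RT) = 28.2244
Mean = 28.2244/5 = 5.64489

5.645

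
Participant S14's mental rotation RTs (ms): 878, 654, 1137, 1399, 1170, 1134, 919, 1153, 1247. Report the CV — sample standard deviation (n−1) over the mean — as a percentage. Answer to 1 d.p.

20.7%

n = 9, Σ = 9691, M = 1076.7778
Σ(x−M)² = 397351.556; s = √(397351.556/8) = 222.8653
CV = 222.8653 / 1076.7778 = 0.20697 = 20.697%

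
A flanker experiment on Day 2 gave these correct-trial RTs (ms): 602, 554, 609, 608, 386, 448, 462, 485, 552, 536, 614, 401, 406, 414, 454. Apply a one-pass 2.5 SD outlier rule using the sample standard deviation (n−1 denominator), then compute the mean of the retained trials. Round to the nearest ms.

502 ms

n = 15, ΣRT = 7531, M = 502.067
Σ(x−M)² = 99314.93; s = √(99314.93/14) = 84.225
Cutoffs: 502.067 ± 2.5·84.225 → [291.5, 712.6]
No RTs fall outside the cutoffs; all 15 retained. Mean = 7531/15 = 502.067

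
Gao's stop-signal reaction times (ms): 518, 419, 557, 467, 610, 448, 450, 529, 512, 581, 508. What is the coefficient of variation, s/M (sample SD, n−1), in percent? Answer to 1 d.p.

11.7%

n = 11, Σ = 5599, M = 509.0000
Σ(x−M)² = 35246.000; s = √(35246.000/10) = 59.3683
CV = 59.3683 / 509.0000 = 0.11664 = 11.664%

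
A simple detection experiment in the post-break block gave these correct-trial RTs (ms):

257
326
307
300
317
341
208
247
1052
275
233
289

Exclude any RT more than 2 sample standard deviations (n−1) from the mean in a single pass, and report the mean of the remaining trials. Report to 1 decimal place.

n = 12, ΣRT = 4152, M = 346.000
Σ(x−M)² = 561164.00; s = √(561164.00/11) = 225.865
Cutoffs: 346.000 ± 2·225.865 → [-105.7, 797.7]
Outside: 1052 → excluded.
Retained (n=11): Σ = 3100, mean = 3100/11 = 281.818

281.8 ms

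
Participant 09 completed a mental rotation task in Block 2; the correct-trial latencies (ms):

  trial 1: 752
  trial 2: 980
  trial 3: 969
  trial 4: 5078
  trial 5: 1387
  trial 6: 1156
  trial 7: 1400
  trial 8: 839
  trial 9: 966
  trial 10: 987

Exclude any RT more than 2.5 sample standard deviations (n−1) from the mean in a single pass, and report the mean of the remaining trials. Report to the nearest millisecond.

1048 ms

n = 10, ΣRT = 14514, M = 1451.400
Σ(x−M)² = 15016680.40; s = √(15016680.40/9) = 1291.712
Cutoffs: 1451.400 ± 2.5·1291.712 → [-1777.9, 4680.7]
Outside: 5078 → excluded.
Retained (n=9): Σ = 9436, mean = 9436/9 = 1048.444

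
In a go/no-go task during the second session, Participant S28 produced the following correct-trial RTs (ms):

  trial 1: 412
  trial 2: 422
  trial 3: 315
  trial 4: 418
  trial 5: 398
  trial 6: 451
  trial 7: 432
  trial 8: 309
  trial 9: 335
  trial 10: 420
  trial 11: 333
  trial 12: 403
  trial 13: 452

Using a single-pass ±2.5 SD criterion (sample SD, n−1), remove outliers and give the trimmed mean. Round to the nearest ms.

n = 13, ΣRT = 5100, M = 392.308
Σ(x−M)² = 31144.77; s = √(31144.77/12) = 50.945
Cutoffs: 392.308 ± 2.5·50.945 → [264.9, 519.7]
No RTs fall outside the cutoffs; all 13 retained. Mean = 5100/13 = 392.308

392 ms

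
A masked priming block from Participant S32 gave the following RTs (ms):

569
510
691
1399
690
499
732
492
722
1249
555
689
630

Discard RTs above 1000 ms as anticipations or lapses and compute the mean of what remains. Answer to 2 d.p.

616.27 ms

Excluded: 1249, 1399
Retained (n=11): Σ = 6779
Mean = 6779/11 = 616.2727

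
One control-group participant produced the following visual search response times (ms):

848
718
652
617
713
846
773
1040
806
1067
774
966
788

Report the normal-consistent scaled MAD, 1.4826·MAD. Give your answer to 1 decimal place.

Sorted: 617, 652, 713, 718, 773, 774, 788, 806, 846, 848, 966, 1040, 1067 → median = 788
|x − 788| sorted: 0, 14, 15, 18, 58, 60, 70, 75, 136, 171, 178, 252, 279 → MAD = 70
Robust SD ≈ 1.4826 × 70 = 103.782

103.8 ms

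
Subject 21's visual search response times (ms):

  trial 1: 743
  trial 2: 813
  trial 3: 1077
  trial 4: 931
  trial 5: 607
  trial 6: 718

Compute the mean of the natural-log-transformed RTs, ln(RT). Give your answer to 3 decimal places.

ln(RT): 6.6107, 6.7007, 6.9819, 6.8363, 6.4085, 6.5765
Σ ln(RT) = 40.1146
Mean = 40.1146/6 = 6.68577

6.686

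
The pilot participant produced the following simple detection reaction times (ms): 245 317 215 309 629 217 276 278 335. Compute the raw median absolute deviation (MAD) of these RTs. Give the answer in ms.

Sorted: 215, 217, 245, 276, 278, 309, 317, 335, 629 → median = 278
|x − 278|: 33, 39, 63, 31, 351, 61, 2, 0, 57
Sorted deviations: 0, 2, 31, 33, 39, 57, 61, 63, 351 → MAD = 39

39 ms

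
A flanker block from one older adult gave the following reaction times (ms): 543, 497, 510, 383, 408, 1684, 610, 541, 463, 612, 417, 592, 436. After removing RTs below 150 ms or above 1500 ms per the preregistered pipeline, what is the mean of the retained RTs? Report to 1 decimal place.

501.0 ms

Excluded: 1684
Retained (n=12): Σ = 6012
Mean = 6012/12 = 501.0000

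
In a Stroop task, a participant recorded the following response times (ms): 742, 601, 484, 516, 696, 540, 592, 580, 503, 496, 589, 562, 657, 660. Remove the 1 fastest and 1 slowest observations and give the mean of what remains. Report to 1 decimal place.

582.7 ms

Sorted: 484, 496, 503, 516, 540, 562, 580, 589, 592, 601, 657, 660, 696, 742
Drop lowest 1 (484) and highest 1 (742)
Remaining (n=12): Σ = 6992, mean = 6992/12 = 582.667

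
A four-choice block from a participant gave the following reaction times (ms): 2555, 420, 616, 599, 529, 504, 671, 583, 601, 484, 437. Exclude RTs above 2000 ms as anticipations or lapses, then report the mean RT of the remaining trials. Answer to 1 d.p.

Excluded: 2555
Retained (n=10): Σ = 5444
Mean = 5444/10 = 544.4000

544.4 ms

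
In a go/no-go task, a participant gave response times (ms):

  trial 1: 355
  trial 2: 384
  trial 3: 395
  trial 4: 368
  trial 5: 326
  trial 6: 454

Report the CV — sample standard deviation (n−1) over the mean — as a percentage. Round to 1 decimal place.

11.4%

n = 6, Σ = 2282, M = 380.3333
Σ(x−M)² = 9401.333; s = √(9401.333/5) = 43.3620
CV = 43.3620 / 380.3333 = 0.11401 = 11.401%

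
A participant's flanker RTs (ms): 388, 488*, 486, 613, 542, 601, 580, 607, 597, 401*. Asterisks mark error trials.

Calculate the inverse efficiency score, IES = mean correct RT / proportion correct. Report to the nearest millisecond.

Correct trials (n=8): 388, 486, 613, 542, 601, 580, 607, 597
Mean correct RT = 4414/8 = 551.7500 ms
Proportion correct = 8/10
IES = 551.7500 / (8/10) = 689.688 ms

690 ms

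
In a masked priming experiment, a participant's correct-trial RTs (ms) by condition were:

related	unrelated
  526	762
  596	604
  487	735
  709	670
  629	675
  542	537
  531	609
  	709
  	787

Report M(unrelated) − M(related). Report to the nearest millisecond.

M(related) = 4020/7 = 574.286
M(unrelated) = 6088/9 = 676.444
Difference = 676.444 − 574.286 = 102.159 ms

102 ms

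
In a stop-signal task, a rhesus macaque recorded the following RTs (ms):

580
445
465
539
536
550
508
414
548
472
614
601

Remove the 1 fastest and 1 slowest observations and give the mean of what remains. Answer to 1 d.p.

524.4 ms

Sorted: 414, 445, 465, 472, 508, 536, 539, 548, 550, 580, 601, 614
Drop lowest 1 (414) and highest 1 (614)
Remaining (n=10): Σ = 5244, mean = 5244/10 = 524.400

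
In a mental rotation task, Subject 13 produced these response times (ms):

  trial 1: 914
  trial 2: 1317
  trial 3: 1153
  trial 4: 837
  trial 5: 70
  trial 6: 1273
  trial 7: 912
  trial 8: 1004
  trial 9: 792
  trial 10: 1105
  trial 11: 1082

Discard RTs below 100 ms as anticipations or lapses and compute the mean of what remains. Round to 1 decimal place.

Excluded: 70
Retained (n=10): Σ = 10389
Mean = 10389/10 = 1038.9000

1038.9 ms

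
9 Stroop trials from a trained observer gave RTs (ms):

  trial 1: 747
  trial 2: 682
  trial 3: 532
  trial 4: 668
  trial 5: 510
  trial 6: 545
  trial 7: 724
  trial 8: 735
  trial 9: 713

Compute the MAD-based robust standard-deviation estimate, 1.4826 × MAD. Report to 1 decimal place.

Sorted: 510, 532, 545, 668, 682, 713, 724, 735, 747 → median = 682
|x − 682| sorted: 0, 14, 31, 42, 53, 65, 137, 150, 172 → MAD = 53
Robust SD ≈ 1.4826 × 53 = 78.578

78.6 ms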